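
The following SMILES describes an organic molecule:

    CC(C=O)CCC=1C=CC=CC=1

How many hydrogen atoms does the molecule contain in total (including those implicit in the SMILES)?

14

Walk through each heavy atom and fill implicit hydrogens from standard valence (C 4, N 3, O 2, S 2, halogen 1):
  atom 1: C, bond orders sum to 1 (valence 4) → 3 H
  atom 2: C, bond orders sum to 3 (valence 4) → 1 H
  atom 3: C, bond orders sum to 3 (valence 4) → 1 H
  atom 4: O, bond orders sum to 2 (valence 2) → 0 H
  atom 5: C, bond orders sum to 2 (valence 4) → 2 H
  atom 6: C, bond orders sum to 2 (valence 4) → 2 H
  atom 7: C, bond orders sum to 4 (valence 4) → 0 H
  atom 8: C, bond orders sum to 3 (valence 4) → 1 H
  atom 9: C, bond orders sum to 3 (valence 4) → 1 H
  atom 10: C, bond orders sum to 3 (valence 4) → 1 H
  atom 11: C, bond orders sum to 3 (valence 4) → 1 H
  atom 12: C, bond orders sum to 3 (valence 4) → 1 H
Total hydrogens: 14.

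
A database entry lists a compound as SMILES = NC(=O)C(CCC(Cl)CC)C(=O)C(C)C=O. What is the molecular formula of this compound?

Walk through each heavy atom and fill implicit hydrogens from standard valence (C 4, N 3, O 2, S 2, halogen 1):
  atom 1: N, bond orders sum to 1 (valence 3) → 2 H
  atom 2: C, bond orders sum to 4 (valence 4) → 0 H
  atom 3: O, bond orders sum to 2 (valence 2) → 0 H
  atom 4: C, bond orders sum to 3 (valence 4) → 1 H
  atom 5: C, bond orders sum to 2 (valence 4) → 2 H
  atom 6: C, bond orders sum to 2 (valence 4) → 2 H
  atom 7: C, bond orders sum to 3 (valence 4) → 1 H
  atom 8: Cl (halogen, monovalent) → 0 H
  atom 9: C, bond orders sum to 2 (valence 4) → 2 H
  atom 10: C, bond orders sum to 1 (valence 4) → 3 H
  atom 11: C, bond orders sum to 4 (valence 4) → 0 H
  atom 12: O, bond orders sum to 2 (valence 2) → 0 H
  atom 13: C, bond orders sum to 3 (valence 4) → 1 H
  atom 14: C, bond orders sum to 1 (valence 4) → 3 H
  atom 15: C, bond orders sum to 3 (valence 4) → 1 H
  atom 16: O, bond orders sum to 2 (valence 2) → 0 H
Totals → C:11, H:18, Cl:1, N:1, O:3.
In Hill order: C11H18ClNO3.

C11H18ClNO3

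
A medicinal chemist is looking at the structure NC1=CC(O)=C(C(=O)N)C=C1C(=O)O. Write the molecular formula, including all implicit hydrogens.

Walk through each heavy atom and fill implicit hydrogens from standard valence (C 4, N 3, O 2, S 2, halogen 1):
  atom 1: N, bond orders sum to 1 (valence 3) → 2 H
  atom 2: C, bond orders sum to 4 (valence 4) → 0 H
  atom 3: C, bond orders sum to 3 (valence 4) → 1 H
  atom 4: C, bond orders sum to 4 (valence 4) → 0 H
  atom 5: O, bond orders sum to 1 (valence 2) → 1 H
  atom 6: C, bond orders sum to 4 (valence 4) → 0 H
  atom 7: C, bond orders sum to 4 (valence 4) → 0 H
  atom 8: O, bond orders sum to 2 (valence 2) → 0 H
  atom 9: N, bond orders sum to 1 (valence 3) → 2 H
  atom 10: C, bond orders sum to 3 (valence 4) → 1 H
  atom 11: C, bond orders sum to 4 (valence 4) → 0 H
  atom 12: C, bond orders sum to 4 (valence 4) → 0 H
  atom 13: O, bond orders sum to 2 (valence 2) → 0 H
  atom 14: O, bond orders sum to 1 (valence 2) → 1 H
Totals → C:8, H:8, N:2, O:4.
In Hill order: C8H8N2O4.

C8H8N2O4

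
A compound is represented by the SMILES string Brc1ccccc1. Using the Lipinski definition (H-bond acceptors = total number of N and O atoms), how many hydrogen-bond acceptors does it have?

0

N atoms: 0; O atoms: 0.
Lipinski HBA = 0 + 0 = 0.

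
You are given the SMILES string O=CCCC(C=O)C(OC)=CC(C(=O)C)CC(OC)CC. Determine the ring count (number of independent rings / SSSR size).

In SMILES, each pair of matching ring-closure digits denotes one ring-closing bond; the number of such bonds equals the number of independent rings.
Ring-closure bonds here: 0.

0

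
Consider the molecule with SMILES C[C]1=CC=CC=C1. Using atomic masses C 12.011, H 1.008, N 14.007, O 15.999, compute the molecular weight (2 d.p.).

First, the molecular formula is C7H8 (counting implicit H from valence).
  C: 7 × 12.011 = 84.077
  H: 8 × 1.008 = 8.064
Sum: 7×12.011 + 8×1.008 = 92.141 → 92.14 g/mol.

92.14 g/mol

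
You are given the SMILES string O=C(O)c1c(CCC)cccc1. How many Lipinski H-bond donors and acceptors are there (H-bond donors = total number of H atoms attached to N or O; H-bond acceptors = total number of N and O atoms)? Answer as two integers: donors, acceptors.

1, 2

Donors: find every N or O and count the H atoms it carries.
  atom 1 (O): bond orders sum to 2 → 0 H
  atom 3 (O): bond orders sum to 1 → 1 H
Lipinski HBD = 1.
Acceptors: N atoms = 0, O atoms = 2 → HBA = 2.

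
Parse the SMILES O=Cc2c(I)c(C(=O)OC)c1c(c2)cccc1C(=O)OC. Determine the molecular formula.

Walk through each heavy atom and fill implicit hydrogens from standard valence (C 4, N 3, O 2, S 2, halogen 1); for lowercase aromatic atoms, an aromatic c carries 1 H when it has two neighbours and 0 H with three, and aromatic n carries 0 H:
  atom 1: O, bond orders sum to 2 (valence 2) → 0 H
  atom 2: C, bond orders sum to 3 (valence 4) → 1 H
  atom 3: aromatic c, 3 neighbours → 0 H
  atom 4: aromatic c, 3 neighbours → 0 H
  atom 5: I (halogen, monovalent) → 0 H
  atom 6: aromatic c, 3 neighbours → 0 H
  atom 7: C, bond orders sum to 4 (valence 4) → 0 H
  atom 8: O, bond orders sum to 2 (valence 2) → 0 H
  atom 9: O, bond orders sum to 2 (valence 2) → 0 H
  atom 10: C, bond orders sum to 1 (valence 4) → 3 H
  atom 11: aromatic c, 3 neighbours → 0 H
  atom 12: aromatic c, 3 neighbours → 0 H
  atom 13: aromatic c, 2 neighbours → 1 H
  atom 14: aromatic c, 2 neighbours → 1 H
  atom 15: aromatic c, 2 neighbours → 1 H
  atom 16: aromatic c, 2 neighbours → 1 H
  atom 17: aromatic c, 3 neighbours → 0 H
  atom 18: C, bond orders sum to 4 (valence 4) → 0 H
  atom 19: O, bond orders sum to 2 (valence 2) → 0 H
  atom 20: O, bond orders sum to 2 (valence 2) → 0 H
  atom 21: C, bond orders sum to 1 (valence 4) → 3 H
Totals → C:15, H:11, I:1, O:5.
In Hill order: C15H11IO5.

C15H11IO5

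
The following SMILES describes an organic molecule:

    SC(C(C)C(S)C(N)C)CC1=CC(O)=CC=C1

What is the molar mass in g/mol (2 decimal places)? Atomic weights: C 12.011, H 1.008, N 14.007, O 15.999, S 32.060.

First, the molecular formula is C13H21NOS2 (counting implicit H from valence).
  C: 13 × 12.011 = 156.143
  H: 21 × 1.008 = 21.168
  N: 1 × 14.007 = 14.007
  O: 1 × 15.999 = 15.999
  S: 2 × 32.060 = 64.120
Sum: 13×12.011 + 21×1.008 + 1×14.007 + 1×15.999 + 2×32.060 = 271.437 → 271.44 g/mol.

271.44 g/mol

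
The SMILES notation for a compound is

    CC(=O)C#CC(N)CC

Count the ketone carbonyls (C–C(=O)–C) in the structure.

1

The ketone motif appears at heavy-atom position 2 in the SMILES.
Other groups present: 1 alkyne, 1 primary amine.
Ketone count: 1.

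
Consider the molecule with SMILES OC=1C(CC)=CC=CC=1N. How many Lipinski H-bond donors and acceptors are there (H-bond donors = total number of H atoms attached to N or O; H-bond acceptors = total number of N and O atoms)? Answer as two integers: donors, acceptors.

3, 2

Donors: find every N or O and count the H atoms it carries.
  atom 1 (O): bond orders sum to 1 → 1 H
  atom 10 (N): bond orders sum to 1 → 2 H
Lipinski HBD = 3.
Acceptors: N atoms = 1, O atoms = 1 → HBA = 2.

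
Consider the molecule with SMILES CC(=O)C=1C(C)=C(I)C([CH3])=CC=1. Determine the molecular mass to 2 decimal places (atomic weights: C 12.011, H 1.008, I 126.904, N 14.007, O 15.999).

274.10 g/mol

First, the molecular formula is C10H11IO (counting implicit H from valence).
  C: 10 × 12.011 = 120.110
  H: 11 × 1.008 = 11.088
  I: 1 × 126.904 = 126.904
  O: 1 × 15.999 = 15.999
Sum: 10×12.011 + 11×1.008 + 1×126.904 + 1×15.999 = 274.101 → 274.10 g/mol.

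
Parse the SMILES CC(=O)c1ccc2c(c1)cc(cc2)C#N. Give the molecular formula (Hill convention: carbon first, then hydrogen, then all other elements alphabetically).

Walk through each heavy atom and fill implicit hydrogens from standard valence (C 4, N 3, O 2, S 2, halogen 1); for lowercase aromatic atoms, an aromatic c carries 1 H when it has two neighbours and 0 H with three, and aromatic n carries 0 H:
  atom 1: C, bond orders sum to 1 (valence 4) → 3 H
  atom 2: C, bond orders sum to 4 (valence 4) → 0 H
  atom 3: O, bond orders sum to 2 (valence 2) → 0 H
  atom 4: aromatic c, 3 neighbours → 0 H
  atom 5: aromatic c, 2 neighbours → 1 H
  atom 6: aromatic c, 2 neighbours → 1 H
  atom 7: aromatic c, 3 neighbours → 0 H
  atom 8: aromatic c, 3 neighbours → 0 H
  atom 9: aromatic c, 2 neighbours → 1 H
  atom 10: aromatic c, 2 neighbours → 1 H
  atom 11: aromatic c, 3 neighbours → 0 H
  atom 12: aromatic c, 2 neighbours → 1 H
  atom 13: aromatic c, 2 neighbours → 1 H
  atom 14: C, bond orders sum to 4 (valence 4) → 0 H
  atom 15: N, bond orders sum to 3 (valence 3) → 0 H
Totals → C:13, H:9, N:1, O:1.

C13H9NO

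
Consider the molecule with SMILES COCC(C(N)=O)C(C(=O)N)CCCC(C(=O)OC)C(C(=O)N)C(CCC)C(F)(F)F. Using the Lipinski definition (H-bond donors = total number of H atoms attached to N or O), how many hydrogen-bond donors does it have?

Donors: find every N or O and count the H atoms it carries.
  atom 2 (O): bond orders sum to 2 → 0 H
  atom 6 (N): bond orders sum to 1 → 2 H
  atom 7 (O): bond orders sum to 2 → 0 H
  atom 10 (O): bond orders sum to 2 → 0 H
  atom 11 (N): bond orders sum to 1 → 2 H
  atom 17 (O): bond orders sum to 2 → 0 H
  atom 18 (O): bond orders sum to 2 → 0 H
  atom 22 (O): bond orders sum to 2 → 0 H
  atom 23 (N): bond orders sum to 1 → 2 H
Lipinski HBD = 6.

6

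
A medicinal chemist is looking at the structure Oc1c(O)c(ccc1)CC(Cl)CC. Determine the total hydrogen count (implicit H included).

13

Walk through each heavy atom and fill implicit hydrogens from standard valence (C 4, N 3, O 2, S 2, halogen 1); for lowercase aromatic atoms, an aromatic c carries 1 H when it has two neighbours and 0 H with three, and aromatic n carries 0 H:
  atom 1: O, bond orders sum to 1 (valence 2) → 1 H
  atom 2: aromatic c, 3 neighbours → 0 H
  atom 3: aromatic c, 3 neighbours → 0 H
  atom 4: O, bond orders sum to 1 (valence 2) → 1 H
  atom 5: aromatic c, 3 neighbours → 0 H
  atom 6: aromatic c, 2 neighbours → 1 H
  atom 7: aromatic c, 2 neighbours → 1 H
  atom 8: aromatic c, 2 neighbours → 1 H
  atom 9: C, bond orders sum to 2 (valence 4) → 2 H
  atom 10: C, bond orders sum to 3 (valence 4) → 1 H
  atom 11: Cl (halogen, monovalent) → 0 H
  atom 12: C, bond orders sum to 2 (valence 4) → 2 H
  atom 13: C, bond orders sum to 1 (valence 4) → 3 H
Total hydrogens: 13.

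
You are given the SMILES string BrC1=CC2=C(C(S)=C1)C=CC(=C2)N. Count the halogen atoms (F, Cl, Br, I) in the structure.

1

Halogen atoms appear at heavy-atom position 1 (1×Br).
Other groups present: 1 primary amine, 1 thiol.
Halogen count: 1.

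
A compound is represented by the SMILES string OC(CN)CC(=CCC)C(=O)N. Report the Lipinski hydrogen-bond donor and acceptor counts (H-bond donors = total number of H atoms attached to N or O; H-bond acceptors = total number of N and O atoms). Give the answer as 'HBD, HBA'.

5, 4

Donors: find every N or O and count the H atoms it carries.
  atom 1 (O): bond orders sum to 1 → 1 H
  atom 4 (N): bond orders sum to 1 → 2 H
  atom 11 (O): bond orders sum to 2 → 0 H
  atom 12 (N): bond orders sum to 1 → 2 H
Lipinski HBD = 5.
Acceptors: N atoms = 2, O atoms = 2 → HBA = 4.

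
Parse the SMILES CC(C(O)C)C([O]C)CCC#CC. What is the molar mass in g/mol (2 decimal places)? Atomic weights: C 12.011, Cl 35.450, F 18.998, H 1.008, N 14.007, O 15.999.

184.28 g/mol

First, the molecular formula is C11H20O2 (counting implicit H from valence).
  C: 11 × 12.011 = 132.121
  H: 20 × 1.008 = 20.160
  O: 2 × 15.999 = 31.998
Sum: 11×12.011 + 20×1.008 + 2×15.999 = 184.279 → 184.28 g/mol.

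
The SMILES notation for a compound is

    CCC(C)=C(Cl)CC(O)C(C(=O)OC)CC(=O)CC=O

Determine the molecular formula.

Walk through each heavy atom and fill implicit hydrogens from standard valence (C 4, N 3, O 2, S 2, halogen 1):
  atom 1: C, bond orders sum to 1 (valence 4) → 3 H
  atom 2: C, bond orders sum to 2 (valence 4) → 2 H
  atom 3: C, bond orders sum to 4 (valence 4) → 0 H
  atom 4: C, bond orders sum to 1 (valence 4) → 3 H
  atom 5: C, bond orders sum to 4 (valence 4) → 0 H
  atom 6: Cl (halogen, monovalent) → 0 H
  atom 7: C, bond orders sum to 2 (valence 4) → 2 H
  atom 8: C, bond orders sum to 3 (valence 4) → 1 H
  atom 9: O, bond orders sum to 1 (valence 2) → 1 H
  atom 10: C, bond orders sum to 3 (valence 4) → 1 H
  atom 11: C, bond orders sum to 4 (valence 4) → 0 H
  atom 12: O, bond orders sum to 2 (valence 2) → 0 H
  atom 13: O, bond orders sum to 2 (valence 2) → 0 H
  atom 14: C, bond orders sum to 1 (valence 4) → 3 H
  atom 15: C, bond orders sum to 2 (valence 4) → 2 H
  atom 16: C, bond orders sum to 4 (valence 4) → 0 H
  atom 17: O, bond orders sum to 2 (valence 2) → 0 H
  atom 18: C, bond orders sum to 2 (valence 4) → 2 H
  atom 19: C, bond orders sum to 3 (valence 4) → 1 H
  atom 20: O, bond orders sum to 2 (valence 2) → 0 H
Totals → C:14, H:21, Cl:1, O:5.
In Hill order: C14H21ClO5.

C14H21ClO5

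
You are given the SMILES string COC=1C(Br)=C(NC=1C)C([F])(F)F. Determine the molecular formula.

Walk through each heavy atom and fill implicit hydrogens from standard valence (C 4, N 3, O 2, S 2, halogen 1):
  atom 1: C, bond orders sum to 1 (valence 4) → 3 H
  atom 2: O, bond orders sum to 2 (valence 2) → 0 H
  atom 3: C, bond orders sum to 4 (valence 4) → 0 H
  atom 4: C, bond orders sum to 4 (valence 4) → 0 H
  atom 5: Br (halogen, monovalent) → 0 H
  atom 6: C, bond orders sum to 4 (valence 4) → 0 H
  atom 7: N, bond orders sum to 2 (valence 3) → 1 H
  atom 8: C, bond orders sum to 4 (valence 4) → 0 H
  atom 9: C, bond orders sum to 1 (valence 4) → 3 H
  atom 10: C, bond orders sum to 4 (valence 4) → 0 H
  atom 11: F with explicit H count 0
  atom 12: F (halogen, monovalent) → 0 H
  atom 13: F (halogen, monovalent) → 0 H
Totals → C:7, H:7, Br:1, F:3, N:1, O:1.
In Hill order: C7H7BrF3NO.

C7H7BrF3NO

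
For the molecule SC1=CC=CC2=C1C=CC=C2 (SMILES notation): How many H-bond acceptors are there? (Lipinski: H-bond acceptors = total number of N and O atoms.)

N atoms: 0; O atoms: 0.
Lipinski HBA = 0 + 0 = 0.

0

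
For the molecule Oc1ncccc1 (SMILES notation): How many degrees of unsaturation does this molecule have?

Molecular formula: C5H5NO.
DoU = (2C + 2 + N − H − X) / 2, where X is the halogen count and O/S are ignored.
    = (2·5 + 2 + 1 − 5 − 0) / 2 = 8 / 2 = 4.

4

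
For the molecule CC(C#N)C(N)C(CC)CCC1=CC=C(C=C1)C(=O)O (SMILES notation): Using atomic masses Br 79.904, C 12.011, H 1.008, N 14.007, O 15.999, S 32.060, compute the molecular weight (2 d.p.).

First, the molecular formula is C16H22N2O2 (counting implicit H from valence).
  C: 16 × 12.011 = 192.176
  H: 22 × 1.008 = 22.176
  N: 2 × 14.007 = 28.014
  O: 2 × 15.999 = 31.998
Sum: 16×12.011 + 22×1.008 + 2×14.007 + 2×15.999 = 274.364 → 274.36 g/mol.

274.36 g/mol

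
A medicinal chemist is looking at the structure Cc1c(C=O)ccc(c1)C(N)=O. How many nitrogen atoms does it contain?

1

Scan the SMILES for N atoms (remember two-letter symbols like Cl and Br are single atoms).
Nitrogen count: 1.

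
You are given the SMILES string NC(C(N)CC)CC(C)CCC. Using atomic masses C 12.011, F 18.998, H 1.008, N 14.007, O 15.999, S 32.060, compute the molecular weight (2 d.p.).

First, the molecular formula is C10H24N2 (counting implicit H from valence).
  C: 10 × 12.011 = 120.110
  H: 24 × 1.008 = 24.192
  N: 2 × 14.007 = 28.014
Sum: 10×12.011 + 24×1.008 + 2×14.007 = 172.316 → 172.32 g/mol.

172.32 g/mol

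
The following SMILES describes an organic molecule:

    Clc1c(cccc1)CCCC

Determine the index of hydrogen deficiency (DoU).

4

Molecular formula: C10H13Cl.
DoU = (2C + 2 + N − H − X) / 2, where X is the halogen count and O/S are ignored.
    = (2·10 + 2 + 0 − 13 − 1) / 2 = 8 / 2 = 4.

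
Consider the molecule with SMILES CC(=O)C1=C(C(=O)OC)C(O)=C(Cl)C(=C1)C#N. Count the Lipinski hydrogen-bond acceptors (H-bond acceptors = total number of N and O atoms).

N atoms: 1; O atoms: 4.
Lipinski HBA = 1 + 4 = 5.

5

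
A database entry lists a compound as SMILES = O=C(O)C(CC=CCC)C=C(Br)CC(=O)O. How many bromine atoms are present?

Scan the SMILES for Br atoms (remember two-letter symbols like Cl and Br are single atoms).
Bromine count: 1.

1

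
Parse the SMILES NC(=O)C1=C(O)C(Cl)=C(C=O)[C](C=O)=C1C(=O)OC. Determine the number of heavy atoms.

Every atom symbol written in the SMILES (organic subset) is one heavy atom; implicit H are not written.
Heavy atoms by element → C:11, Cl:1, N:1, O:6.
Total: 19.

19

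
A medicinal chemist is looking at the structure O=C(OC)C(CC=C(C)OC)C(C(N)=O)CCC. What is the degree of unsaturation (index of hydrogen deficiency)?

Degree of unsaturation = (number of rings) + (number of π bonds).
Ring closures in the SMILES: 0.
π bonds: 3 double bonds (each 1 DoU) → 3 DoU from unsaturation.
Total DoU = 0 + 3 = 3.

3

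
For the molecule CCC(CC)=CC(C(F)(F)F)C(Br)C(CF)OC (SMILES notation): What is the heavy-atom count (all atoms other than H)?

18

Every atom symbol written in the SMILES (organic subset) is one heavy atom; implicit H are not written.
Heavy atoms by element → Br:1, C:12, F:4, O:1.
Total: 18.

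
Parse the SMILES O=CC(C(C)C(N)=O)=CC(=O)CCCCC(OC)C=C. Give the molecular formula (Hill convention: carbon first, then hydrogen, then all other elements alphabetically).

Walk through each heavy atom and fill implicit hydrogens from standard valence (C 4, N 3, O 2, S 2, halogen 1):
  atom 1: O, bond orders sum to 2 (valence 2) → 0 H
  atom 2: C, bond orders sum to 3 (valence 4) → 1 H
  atom 3: C, bond orders sum to 4 (valence 4) → 0 H
  atom 4: C, bond orders sum to 3 (valence 4) → 1 H
  atom 5: C, bond orders sum to 1 (valence 4) → 3 H
  atom 6: C, bond orders sum to 4 (valence 4) → 0 H
  atom 7: N, bond orders sum to 1 (valence 3) → 2 H
  atom 8: O, bond orders sum to 2 (valence 2) → 0 H
  atom 9: C, bond orders sum to 3 (valence 4) → 1 H
  atom 10: C, bond orders sum to 4 (valence 4) → 0 H
  atom 11: O, bond orders sum to 2 (valence 2) → 0 H
  atom 12: C, bond orders sum to 2 (valence 4) → 2 H
  atom 13: C, bond orders sum to 2 (valence 4) → 2 H
  atom 14: C, bond orders sum to 2 (valence 4) → 2 H
  atom 15: C, bond orders sum to 2 (valence 4) → 2 H
  atom 16: C, bond orders sum to 3 (valence 4) → 1 H
  atom 17: O, bond orders sum to 2 (valence 2) → 0 H
  atom 18: C, bond orders sum to 1 (valence 4) → 3 H
  atom 19: C, bond orders sum to 3 (valence 4) → 1 H
  atom 20: C, bond orders sum to 2 (valence 4) → 2 H
Totals → C:15, H:23, N:1, O:4.

C15H23NO4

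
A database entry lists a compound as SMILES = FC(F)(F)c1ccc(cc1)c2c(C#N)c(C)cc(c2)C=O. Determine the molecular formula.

C16H10F3NO

Walk through each heavy atom and fill implicit hydrogens from standard valence (C 4, N 3, O 2, S 2, halogen 1); for lowercase aromatic atoms, an aromatic c carries 1 H when it has two neighbours and 0 H with three, and aromatic n carries 0 H:
  atom 1: F (halogen, monovalent) → 0 H
  atom 2: C, bond orders sum to 4 (valence 4) → 0 H
  atom 3: F (halogen, monovalent) → 0 H
  atom 4: F (halogen, monovalent) → 0 H
  atom 5: aromatic c, 3 neighbours → 0 H
  atom 6: aromatic c, 2 neighbours → 1 H
  atom 7: aromatic c, 2 neighbours → 1 H
  atom 8: aromatic c, 3 neighbours → 0 H
  atom 9: aromatic c, 2 neighbours → 1 H
  atom 10: aromatic c, 2 neighbours → 1 H
  atom 11: aromatic c, 3 neighbours → 0 H
  atom 12: aromatic c, 3 neighbours → 0 H
  atom 13: C, bond orders sum to 4 (valence 4) → 0 H
  atom 14: N, bond orders sum to 3 (valence 3) → 0 H
  atom 15: aromatic c, 3 neighbours → 0 H
  atom 16: C, bond orders sum to 1 (valence 4) → 3 H
  atom 17: aromatic c, 2 neighbours → 1 H
  atom 18: aromatic c, 3 neighbours → 0 H
  atom 19: aromatic c, 2 neighbours → 1 H
  atom 20: C, bond orders sum to 3 (valence 4) → 1 H
  atom 21: O, bond orders sum to 2 (valence 2) → 0 H
Totals → C:16, H:10, F:3, N:1, O:1.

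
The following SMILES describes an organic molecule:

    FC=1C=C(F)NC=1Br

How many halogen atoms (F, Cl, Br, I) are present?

3

Halogen atoms appear at heavy-atom positions 1, 5, 8 (1×Br, 2×F).
Halogen count: 3.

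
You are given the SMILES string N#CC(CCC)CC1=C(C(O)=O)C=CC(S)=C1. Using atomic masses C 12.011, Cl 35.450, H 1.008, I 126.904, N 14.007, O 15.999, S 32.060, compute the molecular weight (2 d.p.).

First, the molecular formula is C13H15NO2S (counting implicit H from valence).
  C: 13 × 12.011 = 156.143
  H: 15 × 1.008 = 15.120
  N: 1 × 14.007 = 14.007
  O: 2 × 15.999 = 31.998
  S: 1 × 32.060 = 32.060
Sum: 13×12.011 + 15×1.008 + 1×14.007 + 2×15.999 + 1×32.060 = 249.328 → 249.33 g/mol.

249.33 g/mol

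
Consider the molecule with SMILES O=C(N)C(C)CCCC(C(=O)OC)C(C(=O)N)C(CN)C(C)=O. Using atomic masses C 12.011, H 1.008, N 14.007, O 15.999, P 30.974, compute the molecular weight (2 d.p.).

329.40 g/mol

First, the molecular formula is C15H27N3O5 (counting implicit H from valence).
  C: 15 × 12.011 = 180.165
  H: 27 × 1.008 = 27.216
  N: 3 × 14.007 = 42.021
  O: 5 × 15.999 = 79.995
Sum: 15×12.011 + 27×1.008 + 3×14.007 + 5×15.999 = 329.397 → 329.40 g/mol.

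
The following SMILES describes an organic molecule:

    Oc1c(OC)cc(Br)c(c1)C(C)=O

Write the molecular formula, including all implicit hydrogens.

C9H9BrO3

Walk through each heavy atom and fill implicit hydrogens from standard valence (C 4, N 3, O 2, S 2, halogen 1); for lowercase aromatic atoms, an aromatic c carries 1 H when it has two neighbours and 0 H with three, and aromatic n carries 0 H:
  atom 1: O, bond orders sum to 1 (valence 2) → 1 H
  atom 2: aromatic c, 3 neighbours → 0 H
  atom 3: aromatic c, 3 neighbours → 0 H
  atom 4: O, bond orders sum to 2 (valence 2) → 0 H
  atom 5: C, bond orders sum to 1 (valence 4) → 3 H
  atom 6: aromatic c, 2 neighbours → 1 H
  atom 7: aromatic c, 3 neighbours → 0 H
  atom 8: Br (halogen, monovalent) → 0 H
  atom 9: aromatic c, 3 neighbours → 0 H
  atom 10: aromatic c, 2 neighbours → 1 H
  atom 11: C, bond orders sum to 4 (valence 4) → 0 H
  atom 12: C, bond orders sum to 1 (valence 4) → 3 H
  atom 13: O, bond orders sum to 2 (valence 2) → 0 H
Totals → C:9, H:9, Br:1, O:3.
In Hill order: C9H9BrO3.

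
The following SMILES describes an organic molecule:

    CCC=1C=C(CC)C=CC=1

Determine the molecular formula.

Walk through each heavy atom and fill implicit hydrogens from standard valence (C 4, N 3, O 2, S 2, halogen 1):
  atom 1: C, bond orders sum to 1 (valence 4) → 3 H
  atom 2: C, bond orders sum to 2 (valence 4) → 2 H
  atom 3: C, bond orders sum to 4 (valence 4) → 0 H
  atom 4: C, bond orders sum to 3 (valence 4) → 1 H
  atom 5: C, bond orders sum to 4 (valence 4) → 0 H
  atom 6: C, bond orders sum to 2 (valence 4) → 2 H
  atom 7: C, bond orders sum to 1 (valence 4) → 3 H
  atom 8: C, bond orders sum to 3 (valence 4) → 1 H
  atom 9: C, bond orders sum to 3 (valence 4) → 1 H
  atom 10: C, bond orders sum to 3 (valence 4) → 1 H
Totals → C:10, H:14.

C10H14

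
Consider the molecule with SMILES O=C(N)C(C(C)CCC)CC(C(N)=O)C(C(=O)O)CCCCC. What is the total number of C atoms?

17

Count every carbon token in the SMILES (each C, including those in ring-closure positions and inside branches).
Carbon count: 17.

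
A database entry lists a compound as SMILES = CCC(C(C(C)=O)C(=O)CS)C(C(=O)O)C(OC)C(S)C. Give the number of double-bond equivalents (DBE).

Molecular formula: C14H24O5S2.
DoU = (2C + 2 + N − H − X) / 2, where X is the halogen count and O/S are ignored.
    = (2·14 + 2 + 0 − 24 − 0) / 2 = 6 / 2 = 3.

3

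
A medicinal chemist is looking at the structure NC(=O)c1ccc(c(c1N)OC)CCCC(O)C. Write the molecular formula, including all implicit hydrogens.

Walk through each heavy atom and fill implicit hydrogens from standard valence (C 4, N 3, O 2, S 2, halogen 1); for lowercase aromatic atoms, an aromatic c carries 1 H when it has two neighbours and 0 H with three, and aromatic n carries 0 H:
  atom 1: N, bond orders sum to 1 (valence 3) → 2 H
  atom 2: C, bond orders sum to 4 (valence 4) → 0 H
  atom 3: O, bond orders sum to 2 (valence 2) → 0 H
  atom 4: aromatic c, 3 neighbours → 0 H
  atom 5: aromatic c, 2 neighbours → 1 H
  atom 6: aromatic c, 2 neighbours → 1 H
  atom 7: aromatic c, 3 neighbours → 0 H
  atom 8: aromatic c, 3 neighbours → 0 H
  atom 9: aromatic c, 3 neighbours → 0 H
  atom 10: N, bond orders sum to 1 (valence 3) → 2 H
  atom 11: O, bond orders sum to 2 (valence 2) → 0 H
  atom 12: C, bond orders sum to 1 (valence 4) → 3 H
  atom 13: C, bond orders sum to 2 (valence 4) → 2 H
  atom 14: C, bond orders sum to 2 (valence 4) → 2 H
  atom 15: C, bond orders sum to 2 (valence 4) → 2 H
  atom 16: C, bond orders sum to 3 (valence 4) → 1 H
  atom 17: O, bond orders sum to 1 (valence 2) → 1 H
  atom 18: C, bond orders sum to 1 (valence 4) → 3 H
Totals → C:13, H:20, N:2, O:3.
In Hill order: C13H20N2O3.

C13H20N2O3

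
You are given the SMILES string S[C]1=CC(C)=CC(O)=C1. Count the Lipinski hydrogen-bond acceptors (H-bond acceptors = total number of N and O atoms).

1

N atoms: 0; O atoms: 1.
Lipinski HBA = 0 + 1 = 1.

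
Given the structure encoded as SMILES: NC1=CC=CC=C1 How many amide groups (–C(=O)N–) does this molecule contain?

Scan the SMILES for the amide motif — none present.
Groups that are present: 1 primary amine.

0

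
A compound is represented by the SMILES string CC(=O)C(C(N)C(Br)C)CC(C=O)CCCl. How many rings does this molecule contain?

In SMILES, each pair of matching ring-closure digits denotes one ring-closing bond; the number of such bonds equals the number of independent rings.
Ring-closure bonds here: 0.

0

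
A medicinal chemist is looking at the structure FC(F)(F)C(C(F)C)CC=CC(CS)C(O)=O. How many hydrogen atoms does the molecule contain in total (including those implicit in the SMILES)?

Walk through each heavy atom and fill implicit hydrogens from standard valence (C 4, N 3, O 2, S 2, halogen 1):
  atom 1: F (halogen, monovalent) → 0 H
  atom 2: C, bond orders sum to 4 (valence 4) → 0 H
  atom 3: F (halogen, monovalent) → 0 H
  atom 4: F (halogen, monovalent) → 0 H
  atom 5: C, bond orders sum to 3 (valence 4) → 1 H
  atom 6: C, bond orders sum to 3 (valence 4) → 1 H
  atom 7: F (halogen, monovalent) → 0 H
  atom 8: C, bond orders sum to 1 (valence 4) → 3 H
  atom 9: C, bond orders sum to 2 (valence 4) → 2 H
  atom 10: C, bond orders sum to 3 (valence 4) → 1 H
  atom 11: C, bond orders sum to 3 (valence 4) → 1 H
  atom 12: C, bond orders sum to 3 (valence 4) → 1 H
  atom 13: C, bond orders sum to 2 (valence 4) → 2 H
  atom 14: S, bond orders sum to 1 (valence 2) → 1 H
  atom 15: C, bond orders sum to 4 (valence 4) → 0 H
  atom 16: O, bond orders sum to 1 (valence 2) → 1 H
  atom 17: O, bond orders sum to 2 (valence 2) → 0 H
Total hydrogens: 14.

14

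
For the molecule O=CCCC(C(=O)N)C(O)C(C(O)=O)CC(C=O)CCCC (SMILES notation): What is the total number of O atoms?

Scan the SMILES for O atoms (remember two-letter symbols like Cl and Br are single atoms).
Oxygen count: 6.

6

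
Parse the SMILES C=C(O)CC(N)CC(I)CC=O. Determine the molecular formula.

Walk through each heavy atom and fill implicit hydrogens from standard valence (C 4, N 3, O 2, S 2, halogen 1):
  atom 1: C, bond orders sum to 2 (valence 4) → 2 H
  atom 2: C, bond orders sum to 4 (valence 4) → 0 H
  atom 3: O, bond orders sum to 1 (valence 2) → 1 H
  atom 4: C, bond orders sum to 2 (valence 4) → 2 H
  atom 5: C, bond orders sum to 3 (valence 4) → 1 H
  atom 6: N, bond orders sum to 1 (valence 3) → 2 H
  atom 7: C, bond orders sum to 2 (valence 4) → 2 H
  atom 8: C, bond orders sum to 3 (valence 4) → 1 H
  atom 9: I (halogen, monovalent) → 0 H
  atom 10: C, bond orders sum to 2 (valence 4) → 2 H
  atom 11: C, bond orders sum to 3 (valence 4) → 1 H
  atom 12: O, bond orders sum to 2 (valence 2) → 0 H
Totals → C:8, H:14, I:1, N:1, O:2.
In Hill order: C8H14INO2.

C8H14INO2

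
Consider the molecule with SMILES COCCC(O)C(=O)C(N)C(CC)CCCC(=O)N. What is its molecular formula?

C13H26N2O4

Walk through each heavy atom and fill implicit hydrogens from standard valence (C 4, N 3, O 2, S 2, halogen 1):
  atom 1: C, bond orders sum to 1 (valence 4) → 3 H
  atom 2: O, bond orders sum to 2 (valence 2) → 0 H
  atom 3: C, bond orders sum to 2 (valence 4) → 2 H
  atom 4: C, bond orders sum to 2 (valence 4) → 2 H
  atom 5: C, bond orders sum to 3 (valence 4) → 1 H
  atom 6: O, bond orders sum to 1 (valence 2) → 1 H
  atom 7: C, bond orders sum to 4 (valence 4) → 0 H
  atom 8: O, bond orders sum to 2 (valence 2) → 0 H
  atom 9: C, bond orders sum to 3 (valence 4) → 1 H
  atom 10: N, bond orders sum to 1 (valence 3) → 2 H
  atom 11: C, bond orders sum to 3 (valence 4) → 1 H
  atom 12: C, bond orders sum to 2 (valence 4) → 2 H
  atom 13: C, bond orders sum to 1 (valence 4) → 3 H
  atom 14: C, bond orders sum to 2 (valence 4) → 2 H
  atom 15: C, bond orders sum to 2 (valence 4) → 2 H
  atom 16: C, bond orders sum to 2 (valence 4) → 2 H
  atom 17: C, bond orders sum to 4 (valence 4) → 0 H
  atom 18: O, bond orders sum to 2 (valence 2) → 0 H
  atom 19: N, bond orders sum to 1 (valence 3) → 2 H
Totals → C:13, H:26, N:2, O:4.
In Hill order: C13H26N2O4.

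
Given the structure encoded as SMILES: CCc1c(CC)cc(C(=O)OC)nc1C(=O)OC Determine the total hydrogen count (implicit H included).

17

Walk through each heavy atom and fill implicit hydrogens from standard valence (C 4, N 3, O 2, S 2, halogen 1); for lowercase aromatic atoms, an aromatic c carries 1 H when it has two neighbours and 0 H with three, and aromatic n carries 0 H:
  atom 1: C, bond orders sum to 1 (valence 4) → 3 H
  atom 2: C, bond orders sum to 2 (valence 4) → 2 H
  atom 3: aromatic c, 3 neighbours → 0 H
  atom 4: aromatic c, 3 neighbours → 0 H
  atom 5: C, bond orders sum to 2 (valence 4) → 2 H
  atom 6: C, bond orders sum to 1 (valence 4) → 3 H
  atom 7: aromatic c, 2 neighbours → 1 H
  atom 8: aromatic c, 3 neighbours → 0 H
  atom 9: C, bond orders sum to 4 (valence 4) → 0 H
  atom 10: O, bond orders sum to 2 (valence 2) → 0 H
  atom 11: O, bond orders sum to 2 (valence 2) → 0 H
  atom 12: C, bond orders sum to 1 (valence 4) → 3 H
  atom 13: aromatic n, 2 neighbours → 0 H
  atom 14: aromatic c, 3 neighbours → 0 H
  atom 15: C, bond orders sum to 4 (valence 4) → 0 H
  atom 16: O, bond orders sum to 2 (valence 2) → 0 H
  atom 17: O, bond orders sum to 2 (valence 2) → 0 H
  atom 18: C, bond orders sum to 1 (valence 4) → 3 H
Total hydrogens: 17.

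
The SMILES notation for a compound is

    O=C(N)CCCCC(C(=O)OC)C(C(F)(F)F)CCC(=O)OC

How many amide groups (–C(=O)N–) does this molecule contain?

The amide motif appears at heavy-atom position 2 in the SMILES.
Other groups present: 2 ester.
Amide count: 1.

1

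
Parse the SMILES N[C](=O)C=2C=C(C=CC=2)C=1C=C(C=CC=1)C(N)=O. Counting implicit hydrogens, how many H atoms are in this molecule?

Walk through each heavy atom and fill implicit hydrogens from standard valence (C 4, N 3, O 2, S 2, halogen 1):
  atom 1: N, bond orders sum to 1 (valence 3) → 2 H
  atom 2: C with explicit H count 0
  atom 3: O, bond orders sum to 2 (valence 2) → 0 H
  atom 4: C, bond orders sum to 4 (valence 4) → 0 H
  atom 5: C, bond orders sum to 3 (valence 4) → 1 H
  atom 6: C, bond orders sum to 4 (valence 4) → 0 H
  atom 7: C, bond orders sum to 3 (valence 4) → 1 H
  atom 8: C, bond orders sum to 3 (valence 4) → 1 H
  atom 9: C, bond orders sum to 3 (valence 4) → 1 H
  atom 10: C, bond orders sum to 4 (valence 4) → 0 H
  atom 11: C, bond orders sum to 3 (valence 4) → 1 H
  atom 12: C, bond orders sum to 4 (valence 4) → 0 H
  atom 13: C, bond orders sum to 3 (valence 4) → 1 H
  atom 14: C, bond orders sum to 3 (valence 4) → 1 H
  atom 15: C, bond orders sum to 3 (valence 4) → 1 H
  atom 16: C, bond orders sum to 4 (valence 4) → 0 H
  atom 17: N, bond orders sum to 1 (valence 3) → 2 H
  atom 18: O, bond orders sum to 2 (valence 2) → 0 H
Total hydrogens: 12.

12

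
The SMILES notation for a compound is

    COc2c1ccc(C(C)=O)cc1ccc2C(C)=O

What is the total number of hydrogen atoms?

14

Walk through each heavy atom and fill implicit hydrogens from standard valence (C 4, N 3, O 2, S 2, halogen 1); for lowercase aromatic atoms, an aromatic c carries 1 H when it has two neighbours and 0 H with three, and aromatic n carries 0 H:
  atom 1: C, bond orders sum to 1 (valence 4) → 3 H
  atom 2: O, bond orders sum to 2 (valence 2) → 0 H
  atom 3: aromatic c, 3 neighbours → 0 H
  atom 4: aromatic c, 3 neighbours → 0 H
  atom 5: aromatic c, 2 neighbours → 1 H
  atom 6: aromatic c, 2 neighbours → 1 H
  atom 7: aromatic c, 3 neighbours → 0 H
  atom 8: C, bond orders sum to 4 (valence 4) → 0 H
  atom 9: C, bond orders sum to 1 (valence 4) → 3 H
  atom 10: O, bond orders sum to 2 (valence 2) → 0 H
  atom 11: aromatic c, 2 neighbours → 1 H
  atom 12: aromatic c, 3 neighbours → 0 H
  atom 13: aromatic c, 2 neighbours → 1 H
  atom 14: aromatic c, 2 neighbours → 1 H
  atom 15: aromatic c, 3 neighbours → 0 H
  atom 16: C, bond orders sum to 4 (valence 4) → 0 H
  atom 17: C, bond orders sum to 1 (valence 4) → 3 H
  atom 18: O, bond orders sum to 2 (valence 2) → 0 H
Total hydrogens: 14.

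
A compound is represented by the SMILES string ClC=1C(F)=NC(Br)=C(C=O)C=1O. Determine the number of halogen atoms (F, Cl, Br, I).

Halogen atoms appear at heavy-atom positions 1, 4, 7 (1×Br, 1×Cl, 1×F).
Other groups present: 1 aldehyde, 1 hydroxyl.
Halogen count: 3.

3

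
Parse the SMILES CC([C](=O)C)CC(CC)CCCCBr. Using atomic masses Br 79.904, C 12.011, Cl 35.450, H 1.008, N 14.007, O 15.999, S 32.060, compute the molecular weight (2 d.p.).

First, the molecular formula is C12H23BrO (counting implicit H from valence).
  Br: 1 × 79.904 = 79.904
  C: 12 × 12.011 = 144.132
  H: 23 × 1.008 = 23.184
  O: 1 × 15.999 = 15.999
Sum: 1×79.904 + 12×12.011 + 23×1.008 + 1×15.999 = 263.219 → 263.22 g/mol.

263.22 g/mol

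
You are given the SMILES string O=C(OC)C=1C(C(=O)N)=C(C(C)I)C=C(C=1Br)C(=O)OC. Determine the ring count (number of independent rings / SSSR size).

In SMILES, each pair of matching ring-closure digits denotes one ring-closing bond; the number of such bonds equals the number of independent rings.
Ring-closure bonds here: 1.

1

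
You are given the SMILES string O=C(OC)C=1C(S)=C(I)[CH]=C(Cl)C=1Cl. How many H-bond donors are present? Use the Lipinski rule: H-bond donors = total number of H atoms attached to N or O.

0

Donors: find every N or O and count the H atoms it carries.
  atom 1 (O): bond orders sum to 2 → 0 H
  atom 3 (O): bond orders sum to 2 → 0 H
Lipinski HBD = 0.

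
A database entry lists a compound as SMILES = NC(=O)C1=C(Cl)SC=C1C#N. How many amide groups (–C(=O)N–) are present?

1

The amide motif appears at heavy-atom position 2 in the SMILES.
Other groups present: 1 nitrile.
Amide count: 1.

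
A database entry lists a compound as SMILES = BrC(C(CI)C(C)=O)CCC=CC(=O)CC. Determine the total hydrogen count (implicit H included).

18

Walk through each heavy atom and fill implicit hydrogens from standard valence (C 4, N 3, O 2, S 2, halogen 1):
  atom 1: Br (halogen, monovalent) → 0 H
  atom 2: C, bond orders sum to 3 (valence 4) → 1 H
  atom 3: C, bond orders sum to 3 (valence 4) → 1 H
  atom 4: C, bond orders sum to 2 (valence 4) → 2 H
  atom 5: I (halogen, monovalent) → 0 H
  atom 6: C, bond orders sum to 4 (valence 4) → 0 H
  atom 7: C, bond orders sum to 1 (valence 4) → 3 H
  atom 8: O, bond orders sum to 2 (valence 2) → 0 H
  atom 9: C, bond orders sum to 2 (valence 4) → 2 H
  atom 10: C, bond orders sum to 2 (valence 4) → 2 H
  atom 11: C, bond orders sum to 3 (valence 4) → 1 H
  atom 12: C, bond orders sum to 3 (valence 4) → 1 H
  atom 13: C, bond orders sum to 4 (valence 4) → 0 H
  atom 14: O, bond orders sum to 2 (valence 2) → 0 H
  atom 15: C, bond orders sum to 2 (valence 4) → 2 H
  atom 16: C, bond orders sum to 1 (valence 4) → 3 H
Total hydrogens: 18.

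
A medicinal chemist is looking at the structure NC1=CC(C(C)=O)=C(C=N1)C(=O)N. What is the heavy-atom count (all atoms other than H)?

13

Every atom symbol written in the SMILES (organic subset) is one heavy atom; implicit H are not written.
Heavy atoms by element → C:8, N:3, O:2.
Total: 13.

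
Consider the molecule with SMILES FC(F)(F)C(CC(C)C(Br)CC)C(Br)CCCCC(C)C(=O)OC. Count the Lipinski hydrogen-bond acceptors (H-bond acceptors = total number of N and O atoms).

N atoms: 0; O atoms: 2.
Lipinski HBA = 0 + 2 = 2.

2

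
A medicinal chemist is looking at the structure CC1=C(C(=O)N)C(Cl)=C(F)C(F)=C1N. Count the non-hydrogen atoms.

Every atom symbol written in the SMILES (organic subset) is one heavy atom; implicit H are not written.
Heavy atoms by element → C:8, Cl:1, F:2, N:2, O:1.
Total: 14.

14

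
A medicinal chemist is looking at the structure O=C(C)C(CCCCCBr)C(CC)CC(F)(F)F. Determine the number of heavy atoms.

18

Every atom symbol written in the SMILES (organic subset) is one heavy atom; implicit H are not written.
Heavy atoms by element → Br:1, C:13, F:3, O:1.
Total: 18.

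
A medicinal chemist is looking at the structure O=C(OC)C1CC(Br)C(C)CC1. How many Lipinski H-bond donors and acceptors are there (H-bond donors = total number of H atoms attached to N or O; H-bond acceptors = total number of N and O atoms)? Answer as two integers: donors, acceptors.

0, 2

Donors: find every N or O and count the H atoms it carries.
  atom 1 (O): bond orders sum to 2 → 0 H
  atom 3 (O): bond orders sum to 2 → 0 H
Lipinski HBD = 0.
Acceptors: N atoms = 0, O atoms = 2 → HBA = 2.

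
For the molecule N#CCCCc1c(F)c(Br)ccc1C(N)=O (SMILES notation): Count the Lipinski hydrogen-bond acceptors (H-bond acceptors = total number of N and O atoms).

3

N atoms: 2; O atoms: 1.
Lipinski HBA = 2 + 1 = 3.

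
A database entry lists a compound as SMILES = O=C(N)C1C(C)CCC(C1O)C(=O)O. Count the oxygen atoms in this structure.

Scan the SMILES for O atoms (remember two-letter symbols like Cl and Br are single atoms).
Oxygen count: 4.

4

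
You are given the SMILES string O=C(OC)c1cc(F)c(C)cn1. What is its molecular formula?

Walk through each heavy atom and fill implicit hydrogens from standard valence (C 4, N 3, O 2, S 2, halogen 1); for lowercase aromatic atoms, an aromatic c carries 1 H when it has two neighbours and 0 H with three, and aromatic n carries 0 H:
  atom 1: O, bond orders sum to 2 (valence 2) → 0 H
  atom 2: C, bond orders sum to 4 (valence 4) → 0 H
  atom 3: O, bond orders sum to 2 (valence 2) → 0 H
  atom 4: C, bond orders sum to 1 (valence 4) → 3 H
  atom 5: aromatic c, 3 neighbours → 0 H
  atom 6: aromatic c, 2 neighbours → 1 H
  atom 7: aromatic c, 3 neighbours → 0 H
  atom 8: F (halogen, monovalent) → 0 H
  atom 9: aromatic c, 3 neighbours → 0 H
  atom 10: C, bond orders sum to 1 (valence 4) → 3 H
  atom 11: aromatic c, 2 neighbours → 1 H
  atom 12: aromatic n, 2 neighbours → 0 H
Totals → C:8, H:8, F:1, N:1, O:2.
In Hill order: C8H8FNO2.

C8H8FNO2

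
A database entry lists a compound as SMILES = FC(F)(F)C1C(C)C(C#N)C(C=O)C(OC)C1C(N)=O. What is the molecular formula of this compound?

C12H15F3N2O3

Walk through each heavy atom and fill implicit hydrogens from standard valence (C 4, N 3, O 2, S 2, halogen 1):
  atom 1: F (halogen, monovalent) → 0 H
  atom 2: C, bond orders sum to 4 (valence 4) → 0 H
  atom 3: F (halogen, monovalent) → 0 H
  atom 4: F (halogen, monovalent) → 0 H
  atom 5: C, bond orders sum to 3 (valence 4) → 1 H
  atom 6: C, bond orders sum to 3 (valence 4) → 1 H
  atom 7: C, bond orders sum to 1 (valence 4) → 3 H
  atom 8: C, bond orders sum to 3 (valence 4) → 1 H
  atom 9: C, bond orders sum to 4 (valence 4) → 0 H
  atom 10: N, bond orders sum to 3 (valence 3) → 0 H
  atom 11: C, bond orders sum to 3 (valence 4) → 1 H
  atom 12: C, bond orders sum to 3 (valence 4) → 1 H
  atom 13: O, bond orders sum to 2 (valence 2) → 0 H
  atom 14: C, bond orders sum to 3 (valence 4) → 1 H
  atom 15: O, bond orders sum to 2 (valence 2) → 0 H
  atom 16: C, bond orders sum to 1 (valence 4) → 3 H
  atom 17: C, bond orders sum to 3 (valence 4) → 1 H
  atom 18: C, bond orders sum to 4 (valence 4) → 0 H
  atom 19: N, bond orders sum to 1 (valence 3) → 2 H
  atom 20: O, bond orders sum to 2 (valence 2) → 0 H
Totals → C:12, H:15, F:3, N:2, O:3.
In Hill order: C12H15F3N2O3.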